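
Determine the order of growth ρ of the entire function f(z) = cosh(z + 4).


cosh(w) is a linear combination of e^{iw} and e^{−iw} (or e^w, e^{−w} in the hyperbolic case), so |cosh(w)| ≤ e^{|w|}. With w = z + 4, |w| ≤ 1|z| + 4 = 1r + 4 on |z| = r, giving M(r) ≤ e^{1r + 4}, so ρ ≤ 1. On a suitable ray (z = it for sin/cos; z = t for sinh/cosh, t real → ∞), |cosh(z + 4)| grows like e^{1|t|}/2, so ρ ≥ 1. Hence ρ = 1.
Therefore ρ = 1.

Order ρ = 1.


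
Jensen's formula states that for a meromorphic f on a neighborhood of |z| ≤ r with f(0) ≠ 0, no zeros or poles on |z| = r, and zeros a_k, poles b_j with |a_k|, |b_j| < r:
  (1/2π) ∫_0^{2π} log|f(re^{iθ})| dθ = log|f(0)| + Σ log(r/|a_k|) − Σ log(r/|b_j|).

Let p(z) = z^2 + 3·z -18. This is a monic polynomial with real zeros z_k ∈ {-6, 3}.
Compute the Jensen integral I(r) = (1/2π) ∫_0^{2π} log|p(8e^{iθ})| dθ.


Zeros: -6, 3; r = 8.
Inside |z| < r: -6, 3. Outside (|z| ≥ r): ∅.
p(0) = -18, so log|p(0)| = log(18) = 2.8904.
Apply Jensen: I(r) = log|p(0)| + Σ_k log(r/|z_k|), summed over zeros inside |z| < r.
  log(r/|z_k|) for z_k = -6: log(8/6) = 0.2877
  log(r/|z_k|) for z_k = 3: log(8/3) = 0.9808
Sum over inside zeros: 1.2685.
I(r) = log|p(0)| + (inside sum) = 2.8904 + 1.2685 = 4.1589.
Closed form (all zeros inside, monic): I(r) = n·log(r) = 2·log(8) = 4.1589. ✓

I(r) ≈ 4.1589.


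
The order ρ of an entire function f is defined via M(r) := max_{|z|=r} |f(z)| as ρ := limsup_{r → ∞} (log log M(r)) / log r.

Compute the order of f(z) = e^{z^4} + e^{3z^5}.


Each summand is entire of order 4 and 5 respectively (as in the single-exponential case). The order of a sum is at most the max of the orders, so ρ ≤ 5. For the lower bound: on |z|=r choose arg z so that 3z^5 is real positive; then |e^{3z^5}| = e^{3r^5} while |e^{1z^4}| ≤ e^{1r^4} = o(e^{3r^5}). So |f| ≥ e^{3r^5}(1 − o(1)) and ρ ≥ 5. Hence ρ = max(4, 5) = 5.
Therefore ρ = 5.

Order ρ = 5.


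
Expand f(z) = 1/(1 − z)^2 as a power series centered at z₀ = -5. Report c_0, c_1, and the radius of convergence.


Let w = z − z₀, so z = z₀ + w.
Then 1 − z = 1 − (z₀ + w) = (1 − z₀) − w = 6 − w.
f(z) = 1/(6 − w)^2 = (1/(6)^2) · (1 − w/(6))^{−2}.
By the binomial series (1−u)^{−2} = Σ_{n≥0} C(n+1, 1) u^n for |u|<1, with u = w/(6):
  c_n = C(n+1, 1) / (6)^(n+2).
  c_0 = 1/(6)^2 = 1/36.
  c_1 = 2/(6)^3 = 1/108.
The series is valid for |w/d| < 1, i.e. |z − z₀| < |d|.
Radius of convergence: R = |1 − z₀| = |6| = 6 (distance from z₀ to the singularity z = 1).

c_0 = 1/36, c_1 = 1/108; R = 6.


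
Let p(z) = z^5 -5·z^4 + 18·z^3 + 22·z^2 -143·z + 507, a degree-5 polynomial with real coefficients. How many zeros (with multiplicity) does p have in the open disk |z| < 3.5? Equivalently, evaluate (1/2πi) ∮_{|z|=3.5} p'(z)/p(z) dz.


The zeros of p are: -3, (2 + 3i), (2 - 3i), (2 + 3i), (2 - 3i).
Their magnitudes are: 3, 3.606, 3.606, 3.606, 3.606.
Zeros with |z| < R = 3.5: -3.
Count = 1.
By the argument principle, (1/2πi) ∮_{|z|=R} p'(z)/p(z) dz equals exactly this count.

Number of zeros inside |z| < 3.5: 1.


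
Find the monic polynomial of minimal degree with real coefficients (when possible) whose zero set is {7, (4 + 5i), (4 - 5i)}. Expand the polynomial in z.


The polynomial is p(z) = ∏_{α ∈ S} (z − α), where S = {7, (4 + 5i), (4 - 5i)}.
Expanding the product yields: p(z) = z^3 -15·z^2 + 97·z -287.
Note conjugate pairs combine to real quadratics: (z − (4+5i))(z − (4−5i)) = z² − 8z + 41.
The resulting polynomial has degree 3 and real coefficients as required.

p(z) = z^3 -15·z^2 + 97·z -287.


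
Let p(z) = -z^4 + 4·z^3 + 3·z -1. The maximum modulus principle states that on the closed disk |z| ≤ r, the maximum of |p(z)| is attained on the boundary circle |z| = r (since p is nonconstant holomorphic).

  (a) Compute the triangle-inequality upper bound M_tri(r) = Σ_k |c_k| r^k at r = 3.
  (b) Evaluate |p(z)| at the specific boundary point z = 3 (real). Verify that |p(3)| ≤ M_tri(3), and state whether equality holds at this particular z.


Coefficients: c_0 = -1, c_1 = 3, c_2 = 0, c_3 = 4, c_4 = -1. Radius r = 3.
Part (a). Triangle bound: M_tri(r) = Σ_k |c_k| r^k
  = |-1|·3^0 + |3|·3^1 + |0|·3^2 + |4|·3^3 + |-1|·3^4
  = 1 + 9 + 0 + 108 + 81 = 199.
This bounds M(r) := max_{|z|=r} |p(z)| from above; equality holds iff all terms c_k z^k can be made to align in phase at a single z on |z|=r.
Part (b). At z = 3 (real, on the circle |z| = r):
  p(3) = (-1)·3^0 + (3)·3^1 + (0)·3^2 + (4)·3^3 + (-1)·3^4 = 35.
  |p(3)| = 35.
Check: |p(3)| = 35 ≤ 199 = M_tri(3). ✓ Equality does not hold at z = 3 (the coefficients have mixed signs, so the terms do not all align in phase there).

M_tri(3) = 199; |p(3)| = 35; equality at z=3: no.


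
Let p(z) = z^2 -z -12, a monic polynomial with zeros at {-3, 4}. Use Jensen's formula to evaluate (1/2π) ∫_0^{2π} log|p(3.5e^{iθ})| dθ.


Zeros: -3, 4; r = 3.5.
Inside |z| < r: -3. Outside (|z| ≥ r): 4.
p(0) = -12, so log|p(0)| = log(12) = 2.4849.
Apply Jensen: I(r) = log|p(0)| + Σ_k log(r/|z_k|), summed over zeros inside |z| < r.
  log(r/|z_k|) for z_k = -3: log(3.5/3) = 0.1542
  Outside zeros (4) contribute nothing to the Jensen sum.
Sum over inside zeros: 0.1542.
I(r) = log|p(0)| + (inside sum) = 2.4849 + 0.1542 = 2.6391.
Note: since some zeros are outside |z| ≤ r, the simplified n·log(r) form does NOT apply — only the inside zeros contribute.

I(r) ≈ 2.6391.


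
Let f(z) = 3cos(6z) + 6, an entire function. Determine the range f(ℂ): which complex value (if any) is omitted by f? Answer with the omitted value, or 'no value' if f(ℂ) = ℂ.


Little Picard bounds the complement of f(ℂ) to at most one point.
cos is entire and surjective onto ℂ: for every w ∈ ℂ, cos(ζ) = w has a solution ζ ∈ ℂ (e.g., via the complex inverse arccos). With ζ = 6z this gives z = ζ/(6). Then 3·cos(6z) takes every value in 3·ℂ = ℂ, and adding 6 is a bijection of ℂ. So f is surjective and omits no value. (Note: only on the real line is cos bounded by [−1, 1].)

Omitted value: no value.


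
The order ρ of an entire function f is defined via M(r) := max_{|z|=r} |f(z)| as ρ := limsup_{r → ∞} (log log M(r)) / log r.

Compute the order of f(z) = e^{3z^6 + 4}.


|e^{3z^6 + 4}| = e^{Re(3·z^6) + 4} ≤ e^{3|z|^6 + 4} = e^{3r^6 + 4} on |z| = r, so ρ ≤ 6. Choosing z on |z|=r so that 3·z^6 is real positive (always possible by picking arg z appropriately) gives |f(z)| = e^{3r^6 + 4}, matching the bound. The additive constant 4 does not affect log log M(r) ~ 6·log r. Hence ρ = 6.
Therefore ρ = 6.

Order ρ = 6.


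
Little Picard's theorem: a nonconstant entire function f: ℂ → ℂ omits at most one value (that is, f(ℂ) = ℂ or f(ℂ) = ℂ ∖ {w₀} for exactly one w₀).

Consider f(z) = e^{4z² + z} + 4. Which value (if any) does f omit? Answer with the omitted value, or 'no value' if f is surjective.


Little Picard bounds the complement of f(ℂ) to at most one point.
The exponent g(z) = 4z² + z is a nonconstant polynomial, hence surjective onto ℂ. So e^{g(z)} takes every value in {e^w : w ∈ ℂ} = ℂ ∖ {0}. Adding 4 shifts the range to ℂ ∖ {4}. f omits exactly 4.

Omitted value: 4.


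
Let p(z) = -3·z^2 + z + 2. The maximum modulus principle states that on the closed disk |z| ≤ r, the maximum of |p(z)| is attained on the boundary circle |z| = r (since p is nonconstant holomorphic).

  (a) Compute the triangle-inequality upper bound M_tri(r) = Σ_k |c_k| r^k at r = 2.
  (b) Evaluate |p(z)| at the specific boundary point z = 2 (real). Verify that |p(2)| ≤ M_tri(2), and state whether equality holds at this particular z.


Coefficients: c_0 = 2, c_1 = 1, c_2 = -3. Radius r = 2.
Part (a). Triangle bound: M_tri(r) = Σ_k |c_k| r^k
  = |2|·2^0 + |1|·2^1 + |-3|·2^2
  = 2 + 2 + 12 = 16.
This bounds M(r) := max_{|z|=r} |p(z)| from above; equality holds iff all terms c_k z^k can be made to align in phase at a single z on |z|=r.
Part (b). At z = 2 (real, on the circle |z| = r):
  p(2) = (2)·2^0 + (1)·2^1 + (-3)·2^2 = -8.
  |p(2)| = 8.
Check: |p(2)| = 8 ≤ 16 = M_tri(2). ✓ Equality does not hold at z = 2 (the coefficients have mixed signs, so the terms do not all align in phase there).

M_tri(2) = 16; |p(2)| = 8; equality at z=2: no.


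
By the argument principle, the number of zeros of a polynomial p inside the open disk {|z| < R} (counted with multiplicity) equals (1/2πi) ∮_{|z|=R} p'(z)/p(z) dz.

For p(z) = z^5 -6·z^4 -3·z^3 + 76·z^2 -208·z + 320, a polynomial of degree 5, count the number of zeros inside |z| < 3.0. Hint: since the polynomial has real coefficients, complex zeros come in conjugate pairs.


The zeros of p are: -4, 4, 4, (1 + 2i), (1 - 2i).
Their magnitudes are: 4, 4, 4, 2.236, 2.236.
Zeros with |z| < R = 3.0: (1 + 2i), (1 - 2i).
Count = 2.
By the argument principle, (1/2πi) ∮_{|z|=R} p'(z)/p(z) dz equals exactly this count.

Number of zeros inside |z| < 3.0: 2.


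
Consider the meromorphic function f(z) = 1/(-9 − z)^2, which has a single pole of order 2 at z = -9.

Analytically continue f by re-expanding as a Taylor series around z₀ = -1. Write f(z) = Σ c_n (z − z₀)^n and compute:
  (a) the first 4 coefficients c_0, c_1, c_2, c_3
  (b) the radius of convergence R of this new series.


Let w = z − z₀, so z = z₀ + w.
Then -9 − z = -9 − (z₀ + w) = (-9 − z₀) − w = -8 − w.
f(z) = 1/(-8 − w)^2 = (1/(-8)^2) · (1 − w/(-8))^{−2}.
By the binomial series (1−u)^{−2} = Σ_{n≥0} C(n+1, 1) u^n for |u|<1, with u = w/(-8):
  c_n = C(n+1, 1) / (-8)^(n+2).
  c_0 = 1/(-8)^2 = 1/64.
  c_1 = 2/(-8)^3 = -1/256.
  c_2 = 3/(-8)^4 = 3/4096.
  c_3 = 4/(-8)^5 = -1/8192.
The series is valid for |w/d| < 1, i.e. |z − z₀| < |d|.
Radius of convergence: R = |-9 − z₀| = |-8| = 8 (distance from z₀ to the singularity z = -9).

c_0 = 1/64, c_1 = -1/256, c_2 = 3/4096, c_3 = -1/8192; R = 8.


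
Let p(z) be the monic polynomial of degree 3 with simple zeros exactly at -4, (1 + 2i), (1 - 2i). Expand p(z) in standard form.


The polynomial is p(z) = ∏_{α ∈ S} (z − α), where S = {-4, (1 + 2i), (1 - 2i)}.
Expanding the product yields: p(z) = z^3 + 2·z^2 -3·z + 20.
Note conjugate pairs combine to real quadratics: (z − (1+2i))(z − (1−2i)) = z² − 2z + 5.
The resulting polynomial has degree 3 and real coefficients as required.

p(z) = z^3 + 2·z^2 -3·z + 20.


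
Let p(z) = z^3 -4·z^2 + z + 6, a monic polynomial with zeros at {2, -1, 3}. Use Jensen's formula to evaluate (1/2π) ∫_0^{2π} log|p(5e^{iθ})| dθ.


Zeros: -1, 2, 3; r = 5.
Inside |z| < r: -1, 2, 3. Outside (|z| ≥ r): ∅.
p(0) = 6, so log|p(0)| = log(6) = 1.7918.
Apply Jensen: I(r) = log|p(0)| + Σ_k log(r/|z_k|), summed over zeros inside |z| < r.
  log(r/|z_k|) for z_k = 2: log(5/2) = 0.9163
  log(r/|z_k|) for z_k = -1: log(5/1) = 1.6094
  log(r/|z_k|) for z_k = 3: log(5/3) = 0.5108
Sum over inside zeros: 3.0366.
I(r) = log|p(0)| + (inside sum) = 1.7918 + 3.0366 = 4.8283.
Closed form (all zeros inside, monic): I(r) = n·log(r) = 3·log(5) = 4.8283. ✓

I(r) ≈ 4.8283.


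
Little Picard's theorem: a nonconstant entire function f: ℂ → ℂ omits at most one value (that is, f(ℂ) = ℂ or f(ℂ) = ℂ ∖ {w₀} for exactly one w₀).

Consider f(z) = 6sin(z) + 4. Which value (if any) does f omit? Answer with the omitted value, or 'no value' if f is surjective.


Little Picard bounds the complement of f(ℂ) to at most one point.
sin is entire and surjective onto ℂ: for every w ∈ ℂ, sin(ζ) = w has a solution ζ ∈ ℂ (e.g., via the complex inverse arcsin). With ζ = z this gives z = ζ/(1). Then 6·sin(z) takes every value in 6·ℂ = ℂ, and adding 4 is a bijection of ℂ. So f is surjective and omits no value. (Note: only on the real line is sin bounded by [−1, 1].)

Omitted value: no value.


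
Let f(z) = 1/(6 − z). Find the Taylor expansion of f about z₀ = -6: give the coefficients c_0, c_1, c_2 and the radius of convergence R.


Let w = z − z₀, so z = z₀ + w.
Then 6 − z = 6 − (z₀ + w) = (6 − z₀) − w = 12 − w.
f(z) = 1/(12 − w) = (1/(12)) · 1/(1 − w/(12)) = Σ_{n≥0} w^n / (12)^(n+1).
So c_n = 1/(12)^(n+1):
  c_0 = 1/(12)^1 = 1/12.
  c_1 = 1/(12)^2 = 1/144.
  c_2 = 1/(12)^3 = 1/1728.
The series is valid for |w/d| < 1, i.e. |z − z₀| < |d|.
Radius of convergence: R = |6 − z₀| = |12| = 12 (distance from z₀ to the singularity z = 6).

c_0 = 1/12, c_1 = 1/144, c_2 = 1/1728; R = 12.


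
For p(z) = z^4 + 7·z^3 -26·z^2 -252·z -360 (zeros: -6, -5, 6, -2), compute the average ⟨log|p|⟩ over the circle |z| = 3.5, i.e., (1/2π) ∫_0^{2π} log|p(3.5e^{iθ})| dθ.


Zeros: -6, -5, -2, 6; r = 3.5.
Inside |z| < r: -2. Outside (|z| ≥ r): -6, -5, 6.
p(0) = -360, so log|p(0)| = log(360) = 5.8861.
Apply Jensen: I(r) = log|p(0)| + Σ_k log(r/|z_k|), summed over zeros inside |z| < r.
  log(r/|z_k|) for z_k = -2: log(3.5/2) = 0.5596
  Outside zeros (-6, -5, 6) contribute nothing to the Jensen sum.
Sum over inside zeros: 0.5596.
I(r) = log|p(0)| + (inside sum) = 5.8861 + 0.5596 = 6.4457.
Note: since some zeros are outside |z| ≤ r, the simplified n·log(r) form does NOT apply — only the inside zeros contribute.

I(r) ≈ 6.4457.


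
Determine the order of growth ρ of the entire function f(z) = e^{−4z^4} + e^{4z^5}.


Each summand is entire of order 4 and 5 respectively (as in the single-exponential case). The order of a sum is at most the max of the orders, so ρ ≤ 5. For the lower bound: on |z|=r choose arg z so that 4z^5 is real positive; then |e^{4z^5}| = e^{4r^5} while |e^{-4z^4}| ≤ e^{4r^4} = o(e^{4r^5}). So |f| ≥ e^{4r^5}(1 − o(1)) and ρ ≥ 5. Hence ρ = max(4, 5) = 5.
Therefore ρ = 5.

Order ρ = 5.


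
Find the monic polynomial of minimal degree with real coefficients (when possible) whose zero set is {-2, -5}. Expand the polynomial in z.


The polynomial is p(z) = ∏_{α ∈ S} (z − α), where S = {-2, -5}.
Expanding the product yields: p(z) = z^2 + 7·z + 10.
The resulting polynomial has degree 2 and real coefficients as required.

p(z) = z^2 + 7·z + 10.


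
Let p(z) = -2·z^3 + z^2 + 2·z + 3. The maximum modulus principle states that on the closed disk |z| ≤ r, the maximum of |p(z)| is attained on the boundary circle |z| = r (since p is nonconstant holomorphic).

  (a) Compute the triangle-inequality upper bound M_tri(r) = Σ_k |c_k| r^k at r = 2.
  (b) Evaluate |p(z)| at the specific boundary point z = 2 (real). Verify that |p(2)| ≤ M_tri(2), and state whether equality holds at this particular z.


Coefficients: c_0 = 3, c_1 = 2, c_2 = 1, c_3 = -2. Radius r = 2.
Part (a). Triangle bound: M_tri(r) = Σ_k |c_k| r^k
  = |3|·2^0 + |2|·2^1 + |1|·2^2 + |-2|·2^3
  = 3 + 4 + 4 + 16 = 27.
This bounds M(r) := max_{|z|=r} |p(z)| from above; equality holds iff all terms c_k z^k can be made to align in phase at a single z on |z|=r.
Part (b). At z = 2 (real, on the circle |z| = r):
  p(2) = (3)·2^0 + (2)·2^1 + (1)·2^2 + (-2)·2^3 = -5.
  |p(2)| = 5.
Check: |p(2)| = 5 ≤ 27 = M_tri(2). ✓ Equality does not hold at z = 2 (the coefficients have mixed signs, so the terms do not all align in phase there).

M_tri(2) = 27; |p(2)| = 5; equality at z=2: no.


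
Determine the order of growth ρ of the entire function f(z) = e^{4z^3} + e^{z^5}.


Each summand is entire of order 3 and 5 respectively (as in the single-exponential case). The order of a sum is at most the max of the orders, so ρ ≤ 5. For the lower bound: on |z|=r choose arg z so that 1z^5 is real positive; then |e^{1z^5}| = e^{1r^5} while |e^{4z^3}| ≤ e^{4r^3} = o(e^{1r^5}). So |f| ≥ e^{1r^5}(1 − o(1)) and ρ ≥ 5. Hence ρ = max(3, 5) = 5.
Therefore ρ = 5.

Order ρ = 5.


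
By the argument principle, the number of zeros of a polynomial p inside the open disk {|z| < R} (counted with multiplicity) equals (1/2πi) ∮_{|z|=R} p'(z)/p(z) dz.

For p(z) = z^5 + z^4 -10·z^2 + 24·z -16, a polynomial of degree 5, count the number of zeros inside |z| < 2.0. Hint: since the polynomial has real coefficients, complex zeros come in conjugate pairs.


The zeros of p are: 1, (-2 + 2i), (-2 - 2i), (1 + 1i), (1 - 1i).
Their magnitudes are: 1, 2.828, 2.828, 1.414, 1.414.
Zeros with |z| < R = 2.0: 1, (1 + 1i), (1 - 1i).
Count = 3.
By the argument principle, (1/2πi) ∮_{|z|=R} p'(z)/p(z) dz equals exactly this count.

Number of zeros inside |z| < 2.0: 3.


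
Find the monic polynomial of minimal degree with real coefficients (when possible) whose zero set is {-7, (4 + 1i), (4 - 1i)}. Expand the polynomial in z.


The polynomial is p(z) = ∏_{α ∈ S} (z − α), where S = {-7, (4 + 1i), (4 - 1i)}.
Expanding the product yields: p(z) = z^3 -z^2 -39·z + 119.
Note conjugate pairs combine to real quadratics: (z − (4+1i))(z − (4−1i)) = z² − 8z + 17.
The resulting polynomial has degree 3 and real coefficients as required.

p(z) = z^3 -z^2 -39·z + 119.


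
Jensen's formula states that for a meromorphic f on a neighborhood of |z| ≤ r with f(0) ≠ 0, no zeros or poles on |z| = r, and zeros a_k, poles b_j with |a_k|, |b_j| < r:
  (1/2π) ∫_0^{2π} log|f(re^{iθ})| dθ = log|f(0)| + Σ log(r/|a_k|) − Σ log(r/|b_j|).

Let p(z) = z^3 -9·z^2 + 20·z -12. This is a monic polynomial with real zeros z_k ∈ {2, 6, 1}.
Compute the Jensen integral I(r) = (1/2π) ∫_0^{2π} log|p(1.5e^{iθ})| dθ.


Zeros: 1, 2, 6; r = 1.5.
Inside |z| < r: 1. Outside (|z| ≥ r): 2, 6.
p(0) = -12, so log|p(0)| = log(12) = 2.4849.
Apply Jensen: I(r) = log|p(0)| + Σ_k log(r/|z_k|), summed over zeros inside |z| < r.
  log(r/|z_k|) for z_k = 1: log(1.5/1) = 0.4055
  Outside zeros (2, 6) contribute nothing to the Jensen sum.
Sum over inside zeros: 0.4055.
I(r) = log|p(0)| + (inside sum) = 2.4849 + 0.4055 = 2.8904.
Note: since some zeros are outside |z| ≤ r, the simplified n·log(r) form does NOT apply — only the inside zeros contribute.

I(r) ≈ 2.8904.


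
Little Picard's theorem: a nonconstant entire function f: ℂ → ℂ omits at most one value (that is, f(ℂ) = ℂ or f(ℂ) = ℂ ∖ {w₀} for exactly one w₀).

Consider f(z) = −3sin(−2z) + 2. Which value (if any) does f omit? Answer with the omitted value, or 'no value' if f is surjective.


Little Picard bounds the complement of f(ℂ) to at most one point.
sin is entire and surjective onto ℂ: for every w ∈ ℂ, sin(ζ) = w has a solution ζ ∈ ℂ (e.g., via the complex inverse arcsin). With ζ = −2z this gives z = ζ/(-2). Then -3·sin(−2z) takes every value in -3·ℂ = ℂ, and adding 2 is a bijection of ℂ. So f is surjective and omits no value. (Note: only on the real line is sin bounded by [−1, 1].)

Omitted value: no value.


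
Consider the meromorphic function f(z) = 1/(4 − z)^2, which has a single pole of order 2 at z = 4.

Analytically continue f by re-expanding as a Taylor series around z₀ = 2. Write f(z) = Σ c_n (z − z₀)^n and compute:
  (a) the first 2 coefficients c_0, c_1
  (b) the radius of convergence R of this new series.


Let w = z − z₀, so z = z₀ + w.
Then 4 − z = 4 − (z₀ + w) = (4 − z₀) − w = 2 − w.
f(z) = 1/(2 − w)^2 = (1/(2)^2) · (1 − w/(2))^{−2}.
By the binomial series (1−u)^{−2} = Σ_{n≥0} C(n+1, 1) u^n for |u|<1, with u = w/(2):
  c_n = C(n+1, 1) / (2)^(n+2).
  c_0 = 1/(2)^2 = 1/4.
  c_1 = 2/(2)^3 = 1/4.
The series is valid for |w/d| < 1, i.e. |z − z₀| < |d|.
Radius of convergence: R = |4 − z₀| = |2| = 2 (distance from z₀ to the singularity z = 4).

c_0 = 1/4, c_1 = 1/4; R = 2.


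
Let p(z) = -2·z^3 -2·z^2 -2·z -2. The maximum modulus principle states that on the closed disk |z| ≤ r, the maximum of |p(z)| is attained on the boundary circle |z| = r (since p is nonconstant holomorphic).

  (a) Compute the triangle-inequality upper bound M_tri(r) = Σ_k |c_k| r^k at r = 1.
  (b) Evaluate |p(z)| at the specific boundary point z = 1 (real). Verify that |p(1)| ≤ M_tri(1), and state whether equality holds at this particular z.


Coefficients: c_0 = -2, c_1 = -2, c_2 = -2, c_3 = -2. Radius r = 1.
Part (a). Triangle bound: M_tri(r) = Σ_k |c_k| r^k
  = |-2|·1^0 + |-2|·1^1 + |-2|·1^2 + |-2|·1^3
  = 2 + 2 + 2 + 2 = 8.
This bounds M(r) := max_{|z|=r} |p(z)| from above; equality holds iff all terms c_k z^k can be made to align in phase at a single z on |z|=r.
Part (b). At z = 1 (real, on the circle |z| = r):
  p(1) = (-2)·1^0 + (-2)·1^1 + (-2)·1^2 + (-2)·1^3 = -8.
  |p(1)| = 8.
Since all nonzero coefficients share the same sign, |p(1)| = 8 = M_tri(1); the triangle bound is attained at z = 1, so in fact M(r) = 8.

M_tri(1) = 8; |p(1)| = 8; equality at z=1: yes.


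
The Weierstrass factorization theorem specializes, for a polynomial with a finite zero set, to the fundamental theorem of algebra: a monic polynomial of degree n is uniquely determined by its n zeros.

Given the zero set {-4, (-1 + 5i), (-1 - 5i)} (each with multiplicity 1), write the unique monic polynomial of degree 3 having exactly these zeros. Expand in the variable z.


The polynomial is p(z) = ∏_{α ∈ S} (z − α), where S = {-4, (-1 + 5i), (-1 - 5i)}.
Expanding the product yields: p(z) = z^3 + 6·z^2 + 34·z + 104.
Note conjugate pairs combine to real quadratics: (z − (-1+5i))(z − (-1−5i)) = z² + 2z + 26.
The resulting polynomial has degree 3 and real coefficients as required.

p(z) = z^3 + 6·z^2 + 34·z + 104.


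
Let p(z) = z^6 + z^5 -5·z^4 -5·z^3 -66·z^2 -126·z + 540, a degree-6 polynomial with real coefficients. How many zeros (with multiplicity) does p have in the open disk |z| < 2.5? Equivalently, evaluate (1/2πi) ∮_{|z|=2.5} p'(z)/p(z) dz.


The zeros of p are: 3, (0 + 3i), (0 - 3i), (-3 + 1i), (-3 - 1i), 2.
Their magnitudes are: 3, 3, 3, 3.162, 3.162, 2.
Zeros with |z| < R = 2.5: 2.
Count = 1.
By the argument principle, (1/2πi) ∮_{|z|=R} p'(z)/p(z) dz equals exactly this count.

Number of zeros inside |z| < 2.5: 1.


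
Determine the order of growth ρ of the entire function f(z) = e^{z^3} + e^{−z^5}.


Each summand is entire of order 3 and 5 respectively (as in the single-exponential case). The order of a sum is at most the max of the orders, so ρ ≤ 5. For the lower bound: on |z|=r choose arg z so that -1z^5 is real positive; then |e^{-1z^5}| = e^{1r^5} while |e^{1z^3}| ≤ e^{1r^3} = o(e^{1r^5}). So |f| ≥ e^{1r^5}(1 − o(1)) and ρ ≥ 5. Hence ρ = max(3, 5) = 5.
Therefore ρ = 5.

Order ρ = 5.


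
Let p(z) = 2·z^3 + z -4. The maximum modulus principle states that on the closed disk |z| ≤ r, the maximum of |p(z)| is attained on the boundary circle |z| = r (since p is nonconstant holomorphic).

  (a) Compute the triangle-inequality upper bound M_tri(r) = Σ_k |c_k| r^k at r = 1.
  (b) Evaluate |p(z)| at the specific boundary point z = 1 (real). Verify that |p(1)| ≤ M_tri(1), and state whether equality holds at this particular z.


Coefficients: c_0 = -4, c_1 = 1, c_2 = 0, c_3 = 2. Radius r = 1.
Part (a). Triangle bound: M_tri(r) = Σ_k |c_k| r^k
  = |-4|·1^0 + |1|·1^1 + |0|·1^2 + |2|·1^3
  = 4 + 1 + 0 + 2 = 7.
This bounds M(r) := max_{|z|=r} |p(z)| from above; equality holds iff all terms c_k z^k can be made to align in phase at a single z on |z|=r.
Part (b). At z = 1 (real, on the circle |z| = r):
  p(1) = (-4)·1^0 + (1)·1^1 + (0)·1^2 + (2)·1^3 = -1.
  |p(1)| = 1.
Check: |p(1)| = 1 ≤ 7 = M_tri(1). ✓ Equality does not hold at z = 1 (the coefficients have mixed signs, so the terms do not all align in phase there).

M_tri(1) = 7; |p(1)| = 1; equality at z=1: no.


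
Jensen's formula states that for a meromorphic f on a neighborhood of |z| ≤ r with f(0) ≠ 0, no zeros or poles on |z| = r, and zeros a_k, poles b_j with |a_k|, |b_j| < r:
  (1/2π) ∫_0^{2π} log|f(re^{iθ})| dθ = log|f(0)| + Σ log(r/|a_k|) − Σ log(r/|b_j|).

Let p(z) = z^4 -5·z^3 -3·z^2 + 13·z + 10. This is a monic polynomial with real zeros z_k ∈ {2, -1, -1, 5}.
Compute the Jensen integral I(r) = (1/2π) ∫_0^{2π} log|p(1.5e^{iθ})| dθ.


Zeros: -1, -1, 2, 5; r = 1.5.
Inside |z| < r: -1, -1. Outside (|z| ≥ r): 2, 5.
p(0) = 10, so log|p(0)| = log(10) = 2.3026.
Apply Jensen: I(r) = log|p(0)| + Σ_k log(r/|z_k|), summed over zeros inside |z| < r.
  log(r/|z_k|) for z_k = -1: log(1.5/1) = 0.4055
  log(r/|z_k|) for z_k = -1: log(1.5/1) = 0.4055
  Outside zeros (2, 5) contribute nothing to the Jensen sum.
Sum over inside zeros: 0.8109.
I(r) = log|p(0)| + (inside sum) = 2.3026 + 0.8109 = 3.1135.
Note: since some zeros are outside |z| ≤ r, the simplified n·log(r) form does NOT apply — only the inside zeros contribute.

I(r) ≈ 3.1135.


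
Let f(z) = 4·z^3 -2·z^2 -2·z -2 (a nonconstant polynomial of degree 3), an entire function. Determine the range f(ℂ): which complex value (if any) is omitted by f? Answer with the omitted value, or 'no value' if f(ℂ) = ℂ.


Little Picard bounds the complement of f(ℂ) to at most one point.
For every w ∈ ℂ, the equation p(z) − w = 0 is a nonconstant polynomial in z and hence has at least one root by the fundamental theorem of algebra. So p is surjective onto ℂ, omitting no value.

Omitted value: no value.


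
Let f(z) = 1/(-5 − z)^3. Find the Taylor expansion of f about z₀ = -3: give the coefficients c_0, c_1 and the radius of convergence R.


Let w = z − z₀, so z = z₀ + w.
Then -5 − z = -5 − (z₀ + w) = (-5 − z₀) − w = -2 − w.
f(z) = 1/(-2 − w)^3 = (1/(-2)^3) · (1 − w/(-2))^{−3}.
By the binomial series (1−u)^{−3} = Σ_{n≥0} C(n+2, 2) u^n for |u|<1, with u = w/(-2):
  c_n = C(n+2, 2) / (-2)^(n+3).
  c_0 = 1/(-2)^3 = -1/8.
  c_1 = 3/(-2)^4 = 3/16.
The series is valid for |w/d| < 1, i.e. |z − z₀| < |d|.
Radius of convergence: R = |-5 − z₀| = |-2| = 2 (distance from z₀ to the singularity z = -5).

c_0 = -1/8, c_1 = 3/16; R = 2.


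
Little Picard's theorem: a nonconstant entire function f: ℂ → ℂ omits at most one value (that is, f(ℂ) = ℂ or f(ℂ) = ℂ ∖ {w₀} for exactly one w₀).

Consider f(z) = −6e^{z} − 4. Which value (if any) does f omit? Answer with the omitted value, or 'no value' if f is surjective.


Little Picard bounds the complement of f(ℂ) to at most one point.
e^{z} is never zero on ℂ, so -6·e^{z} takes every value in ℂ ∖ {0}. Adding -4 shifts the range to ℂ ∖ {-4}. Thus f omits exactly the value -4.

Omitted value: -4.


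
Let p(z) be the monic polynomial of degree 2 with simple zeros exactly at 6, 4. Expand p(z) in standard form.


The polynomial is p(z) = ∏_{α ∈ S} (z − α), where S = {6, 4}.
Expanding the product yields: p(z) = z^2 -10·z + 24.
The resulting polynomial has degree 2 and real coefficients as required.

p(z) = z^2 -10·z + 24.


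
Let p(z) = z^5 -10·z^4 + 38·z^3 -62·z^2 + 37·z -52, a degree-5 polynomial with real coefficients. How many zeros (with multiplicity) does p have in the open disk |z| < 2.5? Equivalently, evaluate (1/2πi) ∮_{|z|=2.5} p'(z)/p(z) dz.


The zeros of p are: 4, (3 + 2i), (3 - 2i), (0 + 1i), (0 - 1i).
Their magnitudes are: 4, 3.606, 3.606, 1, 1.
Zeros with |z| < R = 2.5: (0 + 1i), (0 - 1i).
Count = 2.
By the argument principle, (1/2πi) ∮_{|z|=R} p'(z)/p(z) dz equals exactly this count.

Number of zeros inside |z| < 2.5: 2.


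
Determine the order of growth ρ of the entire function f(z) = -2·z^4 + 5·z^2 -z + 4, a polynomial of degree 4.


|f(z)| ≤ Σ|c_k|·r^k = O(r^4) as r → ∞. Polynomial growth is O(e^{r^ε}) for every ε > 0 (since r^4/e^{r^ε} → 0), so ρ ≤ ε for all ε > 0, i.e. ρ = 0. Every nonconstant polynomial has order 0.
Therefore ρ = 0.

Order ρ = 0.


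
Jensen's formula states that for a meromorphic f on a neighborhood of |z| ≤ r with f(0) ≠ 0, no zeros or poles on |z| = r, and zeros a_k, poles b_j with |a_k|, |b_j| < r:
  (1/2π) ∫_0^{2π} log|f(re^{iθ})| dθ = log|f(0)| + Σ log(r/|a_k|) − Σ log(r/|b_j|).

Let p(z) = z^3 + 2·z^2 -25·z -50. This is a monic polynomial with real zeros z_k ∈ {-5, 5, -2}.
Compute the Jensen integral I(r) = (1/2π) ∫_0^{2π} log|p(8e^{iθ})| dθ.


Zeros: -5, -2, 5; r = 8.
Inside |z| < r: -5, -2, 5. Outside (|z| ≥ r): ∅.
p(0) = -50, so log|p(0)| = log(50) = 3.9120.
Apply Jensen: I(r) = log|p(0)| + Σ_k log(r/|z_k|), summed over zeros inside |z| < r.
  log(r/|z_k|) for z_k = -5: log(8/5) = 0.4700
  log(r/|z_k|) for z_k = 5: log(8/5) = 0.4700
  log(r/|z_k|) for z_k = -2: log(8/2) = 1.3863
Sum over inside zeros: 2.3263.
I(r) = log|p(0)| + (inside sum) = 3.9120 + 2.3263 = 6.2383.
Closed form (all zeros inside, monic): I(r) = n·log(r) = 3·log(8) = 6.2383. ✓

I(r) ≈ 6.2383.


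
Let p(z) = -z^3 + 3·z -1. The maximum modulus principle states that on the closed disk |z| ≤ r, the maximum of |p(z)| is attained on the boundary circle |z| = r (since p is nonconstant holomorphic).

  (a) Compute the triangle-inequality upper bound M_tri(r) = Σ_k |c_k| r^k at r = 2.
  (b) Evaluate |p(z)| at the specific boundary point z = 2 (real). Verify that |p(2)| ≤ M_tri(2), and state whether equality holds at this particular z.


Coefficients: c_0 = -1, c_1 = 3, c_2 = 0, c_3 = -1. Radius r = 2.
Part (a). Triangle bound: M_tri(r) = Σ_k |c_k| r^k
  = |-1|·2^0 + |3|·2^1 + |0|·2^2 + |-1|·2^3
  = 1 + 6 + 0 + 8 = 15.
This bounds M(r) := max_{|z|=r} |p(z)| from above; equality holds iff all terms c_k z^k can be made to align in phase at a single z on |z|=r.
Part (b). At z = 2 (real, on the circle |z| = r):
  p(2) = (-1)·2^0 + (3)·2^1 + (0)·2^2 + (-1)·2^3 = -3.
  |p(2)| = 3.
Check: |p(2)| = 3 ≤ 15 = M_tri(2). ✓ Equality does not hold at z = 2 (the coefficients have mixed signs, so the terms do not all align in phase there).

M_tri(2) = 15; |p(2)| = 3; equality at z=2: no.


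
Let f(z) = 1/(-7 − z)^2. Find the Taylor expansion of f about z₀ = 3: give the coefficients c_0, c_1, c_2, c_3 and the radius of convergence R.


Let w = z − z₀, so z = z₀ + w.
Then -7 − z = -7 − (z₀ + w) = (-7 − z₀) − w = -10 − w.
f(z) = 1/(-10 − w)^2 = (1/(-10)^2) · (1 − w/(-10))^{−2}.
By the binomial series (1−u)^{−2} = Σ_{n≥0} C(n+1, 1) u^n for |u|<1, with u = w/(-10):
  c_n = C(n+1, 1) / (-10)^(n+2).
  c_0 = 1/(-10)^2 = 1/100.
  c_1 = 2/(-10)^3 = -1/500.
  c_2 = 3/(-10)^4 = 3/10000.
  c_3 = 4/(-10)^5 = -1/25000.
The series is valid for |w/d| < 1, i.e. |z − z₀| < |d|.
Radius of convergence: R = |-7 − z₀| = |-10| = 10 (distance from z₀ to the singularity z = -7).

c_0 = 1/100, c_1 = -1/500, c_2 = 3/10000, c_3 = -1/25000; R = 10.


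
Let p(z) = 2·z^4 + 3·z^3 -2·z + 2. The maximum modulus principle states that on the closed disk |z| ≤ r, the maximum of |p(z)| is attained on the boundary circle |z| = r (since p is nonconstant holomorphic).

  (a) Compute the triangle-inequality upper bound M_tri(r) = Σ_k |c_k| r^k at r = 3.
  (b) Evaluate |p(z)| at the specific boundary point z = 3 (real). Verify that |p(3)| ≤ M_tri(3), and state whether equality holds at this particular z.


Coefficients: c_0 = 2, c_1 = -2, c_2 = 0, c_3 = 3, c_4 = 2. Radius r = 3.
Part (a). Triangle bound: M_tri(r) = Σ_k |c_k| r^k
  = |2|·3^0 + |-2|·3^1 + |0|·3^2 + |3|·3^3 + |2|·3^4
  = 2 + 6 + 0 + 81 + 162 = 251.
This bounds M(r) := max_{|z|=r} |p(z)| from above; equality holds iff all terms c_k z^k can be made to align in phase at a single z on |z|=r.
Part (b). At z = 3 (real, on the circle |z| = r):
  p(3) = (2)·3^0 + (-2)·3^1 + (0)·3^2 + (3)·3^3 + (2)·3^4 = 239.
  |p(3)| = 239.
Check: |p(3)| = 239 ≤ 251 = M_tri(3). ✓ Equality does not hold at z = 3 (the coefficients have mixed signs, so the terms do not all align in phase there).

M_tri(3) = 251; |p(3)| = 239; equality at z=3: no.


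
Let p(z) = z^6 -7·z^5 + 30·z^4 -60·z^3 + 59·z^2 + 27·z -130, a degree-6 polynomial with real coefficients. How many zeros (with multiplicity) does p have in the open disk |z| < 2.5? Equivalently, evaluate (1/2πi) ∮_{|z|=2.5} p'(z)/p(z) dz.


The zeros of p are: (2 + 3i), (2 - 3i), -1, (1 + 2i), (1 - 2i), 2.
Their magnitudes are: 3.606, 3.606, 1, 2.236, 2.236, 2.
Zeros with |z| < R = 2.5: -1, (1 + 2i), (1 - 2i), 2.
Count = 4.
By the argument principle, (1/2πi) ∮_{|z|=R} p'(z)/p(z) dz equals exactly this count.

Number of zeros inside |z| < 2.5: 4.


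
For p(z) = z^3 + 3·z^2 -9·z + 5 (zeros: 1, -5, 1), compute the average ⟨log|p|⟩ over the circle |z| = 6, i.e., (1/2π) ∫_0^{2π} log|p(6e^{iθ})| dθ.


Zeros: -5, 1, 1; r = 6.
Inside |z| < r: -5, 1, 1. Outside (|z| ≥ r): ∅.
p(0) = 5, so log|p(0)| = log(5) = 1.6094.
Apply Jensen: I(r) = log|p(0)| + Σ_k log(r/|z_k|), summed over zeros inside |z| < r.
  log(r/|z_k|) for z_k = 1: log(6/1) = 1.7918
  log(r/|z_k|) for z_k = -5: log(6/5) = 0.1823
  log(r/|z_k|) for z_k = 1: log(6/1) = 1.7918
Sum over inside zeros: 3.7658.
I(r) = log|p(0)| + (inside sum) = 1.6094 + 3.7658 = 5.3753.
Closed form (all zeros inside, monic): I(r) = n·log(r) = 3·log(6) = 5.3753. ✓

I(r) ≈ 5.3753.


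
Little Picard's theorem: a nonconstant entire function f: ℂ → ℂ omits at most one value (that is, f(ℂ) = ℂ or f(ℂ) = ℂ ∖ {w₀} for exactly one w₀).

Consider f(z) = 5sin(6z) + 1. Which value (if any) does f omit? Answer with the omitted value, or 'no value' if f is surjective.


Little Picard bounds the complement of f(ℂ) to at most one point.
sin is entire and surjective onto ℂ: for every w ∈ ℂ, sin(ζ) = w has a solution ζ ∈ ℂ (e.g., via the complex inverse arcsin). With ζ = 6z this gives z = ζ/(6). Then 5·sin(6z) takes every value in 5·ℂ = ℂ, and adding 1 is a bijection of ℂ. So f is surjective and omits no value. (Note: only on the real line is sin bounded by [−1, 1].)

Omitted value: no value.


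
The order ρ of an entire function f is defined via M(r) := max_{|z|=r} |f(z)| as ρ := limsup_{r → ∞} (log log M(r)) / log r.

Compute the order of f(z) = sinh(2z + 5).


sinh(w) is a linear combination of e^{iw} and e^{−iw} (or e^w, e^{−w} in the hyperbolic case), so |sinh(w)| ≤ e^{|w|}. With w = 2z + 5, |w| ≤ 2|z| + 5 = 2r + 5 on |z| = r, giving M(r) ≤ e^{2r + 5}, so ρ ≤ 1. On a suitable ray (z = it for sin/cos; z = t for sinh/cosh, t real → ∞), |sinh(2z + 5)| grows like e^{2|t|}/2, so ρ ≥ 1. Hence ρ = 1.
Therefore ρ = 1.

Order ρ = 1.


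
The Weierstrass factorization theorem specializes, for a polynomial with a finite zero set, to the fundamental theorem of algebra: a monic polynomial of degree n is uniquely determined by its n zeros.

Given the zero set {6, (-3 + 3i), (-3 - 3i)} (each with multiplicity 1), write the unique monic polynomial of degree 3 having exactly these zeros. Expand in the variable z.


The polynomial is p(z) = ∏_{α ∈ S} (z − α), where S = {6, (-3 + 3i), (-3 - 3i)}.
Expanding the product yields: p(z) = z^3 -18·z -108.
Note conjugate pairs combine to real quadratics: (z − (-3+3i))(z − (-3−3i)) = z² + 6z + 18.
The resulting polynomial has degree 3 and real coefficients as required.

p(z) = z^3 -18·z -108.


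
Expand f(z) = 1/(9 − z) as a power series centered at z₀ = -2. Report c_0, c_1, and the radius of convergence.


Let w = z − z₀, so z = z₀ + w.
Then 9 − z = 9 − (z₀ + w) = (9 − z₀) − w = 11 − w.
f(z) = 1/(11 − w) = (1/(11)) · 1/(1 − w/(11)) = Σ_{n≥0} w^n / (11)^(n+1).
So c_n = 1/(11)^(n+1):
  c_0 = 1/(11)^1 = 1/11.
  c_1 = 1/(11)^2 = 1/121.
The series is valid for |w/d| < 1, i.e. |z − z₀| < |d|.
Radius of convergence: R = |9 − z₀| = |11| = 11 (distance from z₀ to the singularity z = 9).

c_0 = 1/11, c_1 = 1/121; R = 11.


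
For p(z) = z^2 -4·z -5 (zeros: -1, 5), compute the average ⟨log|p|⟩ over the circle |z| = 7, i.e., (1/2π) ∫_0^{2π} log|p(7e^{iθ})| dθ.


Zeros: -1, 5; r = 7.
Inside |z| < r: -1, 5. Outside (|z| ≥ r): ∅.
p(0) = -5, so log|p(0)| = log(5) = 1.6094.
Apply Jensen: I(r) = log|p(0)| + Σ_k log(r/|z_k|), summed over zeros inside |z| < r.
  log(r/|z_k|) for z_k = -1: log(7/1) = 1.9459
  log(r/|z_k|) for z_k = 5: log(7/5) = 0.3365
Sum over inside zeros: 2.2824.
I(r) = log|p(0)| + (inside sum) = 1.6094 + 2.2824 = 3.8918.
Closed form (all zeros inside, monic): I(r) = n·log(r) = 2·log(7) = 3.8918. ✓

I(r) ≈ 3.8918.


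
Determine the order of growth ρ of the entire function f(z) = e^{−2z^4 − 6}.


|e^{−2z^4 − 6}| = e^{Re(-2·z^4) + -6} ≤ e^{2|z|^4 + -6} = e^{2r^4 + -6} on |z| = r, so ρ ≤ 4. Choosing z on |z|=r so that -2·z^4 is real positive (always possible by picking arg z appropriately) gives |f(z)| = e^{2r^4 + -6}, matching the bound. The additive constant -6 does not affect log log M(r) ~ 4·log r. Hence ρ = 4.
Therefore ρ = 4.

Order ρ = 4.


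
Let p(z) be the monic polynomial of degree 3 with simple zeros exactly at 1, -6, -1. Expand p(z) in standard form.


The polynomial is p(z) = ∏_{α ∈ S} (z − α), where S = {1, -6, -1}.
Expanding the product yields: p(z) = z^3 + 6·z^2 -z -6.
The resulting polynomial has degree 3 and real coefficients as required.

p(z) = z^3 + 6·z^2 -z -6.


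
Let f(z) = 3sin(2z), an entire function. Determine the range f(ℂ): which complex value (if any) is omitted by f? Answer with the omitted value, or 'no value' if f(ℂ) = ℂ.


Little Picard bounds the complement of f(ℂ) to at most one point.
sin is entire and surjective onto ℂ: for every w ∈ ℂ, sin(ζ) = w has a solution ζ ∈ ℂ (e.g., via the complex inverse arcsin). With ζ = 2z this gives z = ζ/(2). Then 3·sin(2z) takes every value in 3·ℂ = ℂ, and adding 0 is a bijection of ℂ. So f is surjective and omits no value. (Note: only on the real line is sin bounded by [−1, 1].)

Omitted value: no value.


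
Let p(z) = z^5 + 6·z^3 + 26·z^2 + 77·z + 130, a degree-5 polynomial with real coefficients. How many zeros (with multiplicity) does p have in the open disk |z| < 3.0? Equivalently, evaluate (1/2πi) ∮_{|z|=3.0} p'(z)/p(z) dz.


The zeros of p are: (2 + 3i), (2 - 3i), -2, (-1 + 2i), (-1 - 2i).
Their magnitudes are: 3.606, 3.606, 2, 2.236, 2.236.
Zeros with |z| < R = 3.0: -2, (-1 + 2i), (-1 - 2i).
Count = 3.
By the argument principle, (1/2πi) ∮_{|z|=R} p'(z)/p(z) dz equals exactly this count.

Number of zeros inside |z| < 3.0: 3.


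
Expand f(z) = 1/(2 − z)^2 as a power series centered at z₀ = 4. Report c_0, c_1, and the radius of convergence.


Let w = z − z₀, so z = z₀ + w.
Then 2 − z = 2 − (z₀ + w) = (2 − z₀) − w = -2 − w.
f(z) = 1/(-2 − w)^2 = (1/(-2)^2) · (1 − w/(-2))^{−2}.
By the binomial series (1−u)^{−2} = Σ_{n≥0} C(n+1, 1) u^n for |u|<1, with u = w/(-2):
  c_n = C(n+1, 1) / (-2)^(n+2).
  c_0 = 1/(-2)^2 = 1/4.
  c_1 = 2/(-2)^3 = -1/4.
The series is valid for |w/d| < 1, i.e. |z − z₀| < |d|.
Radius of convergence: R = |2 − z₀| = |-2| = 2 (distance from z₀ to the singularity z = 2).

c_0 = 1/4, c_1 = -1/4; R = 2.


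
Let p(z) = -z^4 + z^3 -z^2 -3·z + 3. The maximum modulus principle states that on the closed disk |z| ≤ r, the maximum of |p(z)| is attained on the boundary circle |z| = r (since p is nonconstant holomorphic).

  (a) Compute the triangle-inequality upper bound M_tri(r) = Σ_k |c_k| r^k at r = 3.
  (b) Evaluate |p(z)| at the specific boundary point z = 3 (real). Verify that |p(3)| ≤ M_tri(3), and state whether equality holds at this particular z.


Coefficients: c_0 = 3, c_1 = -3, c_2 = -1, c_3 = 1, c_4 = -1. Radius r = 3.
Part (a). Triangle bound: M_tri(r) = Σ_k |c_k| r^k
  = |3|·3^0 + |-3|·3^1 + |-1|·3^2 + |1|·3^3 + |-1|·3^4
  = 3 + 9 + 9 + 27 + 81 = 129.
This bounds M(r) := max_{|z|=r} |p(z)| from above; equality holds iff all terms c_k z^k can be made to align in phase at a single z on |z|=r.
Part (b). At z = 3 (real, on the circle |z| = r):
  p(3) = (3)·3^0 + (-3)·3^1 + (-1)·3^2 + (1)·3^3 + (-1)·3^4 = -69.
  |p(3)| = 69.
Check: |p(3)| = 69 ≤ 129 = M_tri(3). ✓ Equality does not hold at z = 3 (the coefficients have mixed signs, so the terms do not all align in phase there).

M_tri(3) = 129; |p(3)| = 69; equality at z=3: no.


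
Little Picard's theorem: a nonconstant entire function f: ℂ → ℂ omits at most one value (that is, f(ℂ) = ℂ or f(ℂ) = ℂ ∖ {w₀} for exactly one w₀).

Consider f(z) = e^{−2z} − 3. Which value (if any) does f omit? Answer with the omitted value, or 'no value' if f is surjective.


Little Picard bounds the complement of f(ℂ) to at most one point.
e^{−2z} is never zero on ℂ, so 1·e^{−2z} takes every value in ℂ ∖ {0}. Adding -3 shifts the range to ℂ ∖ {-3}. Thus f omits exactly the value -3.

Omitted value: -3.
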